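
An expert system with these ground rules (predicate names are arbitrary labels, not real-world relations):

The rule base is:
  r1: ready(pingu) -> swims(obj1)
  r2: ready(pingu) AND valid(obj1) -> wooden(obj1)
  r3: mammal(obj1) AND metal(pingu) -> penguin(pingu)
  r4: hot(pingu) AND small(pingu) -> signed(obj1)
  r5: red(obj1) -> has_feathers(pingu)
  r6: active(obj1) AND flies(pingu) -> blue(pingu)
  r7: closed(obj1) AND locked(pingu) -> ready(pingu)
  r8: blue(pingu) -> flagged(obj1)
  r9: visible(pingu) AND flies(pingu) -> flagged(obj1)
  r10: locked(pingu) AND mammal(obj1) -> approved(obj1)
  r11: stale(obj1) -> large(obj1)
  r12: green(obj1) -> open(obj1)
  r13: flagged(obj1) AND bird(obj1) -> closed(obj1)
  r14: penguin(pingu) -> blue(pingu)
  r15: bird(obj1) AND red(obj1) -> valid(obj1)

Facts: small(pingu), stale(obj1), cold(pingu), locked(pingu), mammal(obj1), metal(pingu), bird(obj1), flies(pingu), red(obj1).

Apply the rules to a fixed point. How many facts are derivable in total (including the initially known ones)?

20

Round 1: r3 [mammal(obj1) AND metal(pingu) -> penguin(pingu)]; r5 [red(obj1) -> has_feathers(pingu)]; r10 [locked(pingu) AND mammal(obj1) -> approved(obj1)]; r11 [stale(obj1) -> large(obj1)]; r15 [bird(obj1) AND red(obj1) -> valid(obj1)]. Adds penguin(pingu), has_feathers(pingu), approved(obj1), large(obj1), valid(obj1).
Round 2: r14 [penguin(pingu) -> blue(pingu)]. Adds blue(pingu).
Round 3: r8 [blue(pingu) -> flagged(obj1)]. Adds flagged(obj1).
Round 4: r13 [flagged(obj1) AND bird(obj1) -> closed(obj1)]. Adds closed(obj1).
Round 5: r7 [closed(obj1) AND locked(pingu) -> ready(pingu)]. Adds ready(pingu).
Round 6: r1 [ready(pingu) -> swims(obj1)]; r2 [ready(pingu) AND valid(obj1) -> wooden(obj1)]. Adds swims(obj1), wooden(obj1).
Closure: {approved(obj1), bird(obj1), blue(pingu), closed(obj1), cold(pingu), flagged(obj1), flies(pingu), has_feathers(pingu), large(obj1), locked(pingu), mammal(obj1), metal(pingu), penguin(pingu), ready(pingu), red(obj1), small(pingu), stale(obj1), swims(obj1), valid(obj1), wooden(obj1)} — 20 facts.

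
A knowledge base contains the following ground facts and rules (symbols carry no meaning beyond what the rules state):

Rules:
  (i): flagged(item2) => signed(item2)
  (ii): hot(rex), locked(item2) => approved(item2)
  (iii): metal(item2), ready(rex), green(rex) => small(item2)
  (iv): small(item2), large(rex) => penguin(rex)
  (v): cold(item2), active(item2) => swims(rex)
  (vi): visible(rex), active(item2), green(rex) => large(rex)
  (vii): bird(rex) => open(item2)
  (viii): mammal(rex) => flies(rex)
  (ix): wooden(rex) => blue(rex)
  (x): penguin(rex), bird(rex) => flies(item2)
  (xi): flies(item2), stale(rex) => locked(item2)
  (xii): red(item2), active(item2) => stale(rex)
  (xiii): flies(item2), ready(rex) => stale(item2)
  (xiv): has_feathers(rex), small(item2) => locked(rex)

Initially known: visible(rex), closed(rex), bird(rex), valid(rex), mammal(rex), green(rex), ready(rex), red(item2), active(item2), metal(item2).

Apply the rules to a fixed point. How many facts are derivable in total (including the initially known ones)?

19

Round 1 — (iii), (vi), (vii), (viii), (xii), derive small(item2), large(rex), open(item2), flies(rex), stale(rex).
Round 2 — (iv), derive penguin(rex).
Round 3 — (x), derive flies(item2).
Round 4 — (xi), (xiii), derive locked(item2), stale(item2).
Closure: {active(item2), bird(rex), closed(rex), flies(item2), flies(rex), green(rex), large(rex), locked(item2), mammal(rex), metal(item2), open(item2), penguin(rex), ready(rex), red(item2), small(item2), stale(item2), stale(rex), valid(rex), visible(rex)} — 19 facts.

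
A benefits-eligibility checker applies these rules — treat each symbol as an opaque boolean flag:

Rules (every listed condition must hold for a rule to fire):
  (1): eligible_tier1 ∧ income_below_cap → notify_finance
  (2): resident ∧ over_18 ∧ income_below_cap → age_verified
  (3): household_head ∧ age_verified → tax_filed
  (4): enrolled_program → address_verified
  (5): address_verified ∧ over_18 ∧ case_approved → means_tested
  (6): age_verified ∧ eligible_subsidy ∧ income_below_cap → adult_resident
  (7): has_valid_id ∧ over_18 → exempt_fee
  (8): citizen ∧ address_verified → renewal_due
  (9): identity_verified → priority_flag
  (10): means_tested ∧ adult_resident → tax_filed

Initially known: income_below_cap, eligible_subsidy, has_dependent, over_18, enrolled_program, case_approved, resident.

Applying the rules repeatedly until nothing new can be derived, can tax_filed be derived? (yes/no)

yes

Round 1: (2) [resident ∧ over_18 ∧ income_below_cap → age_verified]; (4) [enrolled_program → address_verified]. New: age_verified, address_verified.
Round 2: (5) [address_verified ∧ over_18 ∧ case_approved → means_tested]; (6) [age_verified ∧ eligible_subsidy ∧ income_below_cap → adult_resident]. New: means_tested, adult_resident.
Round 3: (10) [means_tested ∧ adult_resident → tax_filed]. New: tax_filed.
tax_filed appears in round 3, so it is derivable.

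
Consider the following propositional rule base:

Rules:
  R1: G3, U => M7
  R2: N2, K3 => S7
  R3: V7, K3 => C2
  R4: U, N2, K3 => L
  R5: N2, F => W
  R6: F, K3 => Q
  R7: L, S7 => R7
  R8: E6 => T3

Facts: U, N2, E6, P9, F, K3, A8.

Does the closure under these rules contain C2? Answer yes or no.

Round 1 fires R2, R4, R5, R6, R8, giving S7, L, W, Q, T3.
Round 2 fires R7, giving R7.
Fixed point reached. C2 is concluded only by R3; R3 needs V7 (never derived).

no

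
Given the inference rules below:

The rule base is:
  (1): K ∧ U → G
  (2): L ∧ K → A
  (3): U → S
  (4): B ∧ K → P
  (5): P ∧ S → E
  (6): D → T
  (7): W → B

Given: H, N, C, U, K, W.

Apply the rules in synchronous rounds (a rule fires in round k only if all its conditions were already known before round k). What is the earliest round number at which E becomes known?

3

Round 1 fires (1), (3), (7), giving G, S, B.
Round 2 fires (4), giving P.
Round 3 fires (5), giving E.
E first appears in round 3.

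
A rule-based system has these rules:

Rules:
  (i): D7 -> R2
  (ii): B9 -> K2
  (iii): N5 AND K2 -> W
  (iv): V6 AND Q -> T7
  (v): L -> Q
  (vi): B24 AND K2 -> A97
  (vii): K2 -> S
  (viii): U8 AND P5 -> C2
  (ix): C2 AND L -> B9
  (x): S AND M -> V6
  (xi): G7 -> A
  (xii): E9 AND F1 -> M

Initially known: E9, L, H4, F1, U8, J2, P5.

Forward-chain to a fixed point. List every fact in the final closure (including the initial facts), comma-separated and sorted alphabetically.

B9, C2, E9, F1, H4, J2, K2, L, M, P5, Q, S, T7, U8, V6

Round 1: (v) [L -> Q]; (viii) [U8 AND P5 -> C2]; (xii) [E9 AND F1 -> M]. New: Q, C2, M.
Round 2: (ix) [C2 AND L -> B9]. New: B9.
Round 3: (ii) [B9 -> K2]. New: K2.
Round 4: (vii) [K2 -> S]. New: S.
Round 5: (x) [S AND M -> V6]. New: V6.
Round 6: (iv) [V6 AND Q -> T7]. New: T7.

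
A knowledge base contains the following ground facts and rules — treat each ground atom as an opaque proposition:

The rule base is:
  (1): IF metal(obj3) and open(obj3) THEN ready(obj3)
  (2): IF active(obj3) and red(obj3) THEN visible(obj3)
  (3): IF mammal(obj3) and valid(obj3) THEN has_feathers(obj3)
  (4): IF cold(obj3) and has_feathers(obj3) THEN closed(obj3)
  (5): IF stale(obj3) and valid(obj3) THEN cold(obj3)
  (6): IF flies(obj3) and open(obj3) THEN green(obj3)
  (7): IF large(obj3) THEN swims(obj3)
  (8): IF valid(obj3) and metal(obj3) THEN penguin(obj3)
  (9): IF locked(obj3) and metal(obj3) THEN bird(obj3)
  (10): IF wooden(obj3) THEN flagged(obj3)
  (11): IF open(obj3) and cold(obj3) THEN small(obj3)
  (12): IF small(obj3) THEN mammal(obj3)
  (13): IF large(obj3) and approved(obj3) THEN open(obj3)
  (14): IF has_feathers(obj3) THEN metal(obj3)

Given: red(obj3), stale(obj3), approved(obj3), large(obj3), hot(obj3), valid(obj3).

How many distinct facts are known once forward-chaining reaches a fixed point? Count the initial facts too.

16

Round 1: (5) [IF stale(obj3) and valid(obj3) THEN cold(obj3)]; (7) [IF large(obj3) THEN swims(obj3)]; (13) [IF large(obj3) and approved(obj3) THEN open(obj3)]. Adds cold(obj3), swims(obj3), open(obj3).
Round 2: (11) [IF open(obj3) and cold(obj3) THEN small(obj3)]. Adds small(obj3).
Round 3: (12) [IF small(obj3) THEN mammal(obj3)]. Adds mammal(obj3).
Round 4: (3) [IF mammal(obj3) and valid(obj3) THEN has_feathers(obj3)]. Adds has_feathers(obj3).
Round 5: (4) [IF cold(obj3) and has_feathers(obj3) THEN closed(obj3)]; (14) [IF has_feathers(obj3) THEN metal(obj3)]. Adds closed(obj3), metal(obj3).
Round 6: (1) [IF metal(obj3) and open(obj3) THEN ready(obj3)]; (8) [IF valid(obj3) and metal(obj3) THEN penguin(obj3)]. Adds ready(obj3), penguin(obj3).
Closure: {approved(obj3), closed(obj3), cold(obj3), has_feathers(obj3), hot(obj3), large(obj3), mammal(obj3), metal(obj3), open(obj3), penguin(obj3), ready(obj3), red(obj3), small(obj3), stale(obj3), swims(obj3), valid(obj3)} — 16 facts.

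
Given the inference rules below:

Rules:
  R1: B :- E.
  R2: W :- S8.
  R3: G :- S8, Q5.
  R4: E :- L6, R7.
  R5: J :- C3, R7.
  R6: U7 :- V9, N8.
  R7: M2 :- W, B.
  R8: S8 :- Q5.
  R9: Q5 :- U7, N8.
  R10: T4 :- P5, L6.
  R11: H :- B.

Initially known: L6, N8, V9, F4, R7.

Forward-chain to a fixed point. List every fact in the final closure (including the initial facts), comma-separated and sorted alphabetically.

Round 1 fires R4, R6, giving E, U7.
Round 2 fires R1, R9, giving B, Q5.
Round 3 fires R8, R11, giving S8, H.
Round 4 fires R2, R3, giving W, G.
Round 5 fires R7, giving M2.

B, E, F4, G, H, L6, M2, N8, Q5, R7, S8, U7, V9, W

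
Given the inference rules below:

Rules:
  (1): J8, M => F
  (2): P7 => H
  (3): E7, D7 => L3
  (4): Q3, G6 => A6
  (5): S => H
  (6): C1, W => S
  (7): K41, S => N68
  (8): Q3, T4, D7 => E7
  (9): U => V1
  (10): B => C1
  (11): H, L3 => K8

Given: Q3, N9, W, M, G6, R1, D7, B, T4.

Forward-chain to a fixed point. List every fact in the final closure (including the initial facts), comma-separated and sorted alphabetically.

A6, B, C1, D7, E7, G6, H, K8, L3, M, N9, Q3, R1, S, T4, W

Round 1 — (4), (8), (10), derive A6, E7, C1.
Round 2 — (3), (6), derive L3, S.
Round 3 — (5), derive H.
Round 4 — (11), derive K8.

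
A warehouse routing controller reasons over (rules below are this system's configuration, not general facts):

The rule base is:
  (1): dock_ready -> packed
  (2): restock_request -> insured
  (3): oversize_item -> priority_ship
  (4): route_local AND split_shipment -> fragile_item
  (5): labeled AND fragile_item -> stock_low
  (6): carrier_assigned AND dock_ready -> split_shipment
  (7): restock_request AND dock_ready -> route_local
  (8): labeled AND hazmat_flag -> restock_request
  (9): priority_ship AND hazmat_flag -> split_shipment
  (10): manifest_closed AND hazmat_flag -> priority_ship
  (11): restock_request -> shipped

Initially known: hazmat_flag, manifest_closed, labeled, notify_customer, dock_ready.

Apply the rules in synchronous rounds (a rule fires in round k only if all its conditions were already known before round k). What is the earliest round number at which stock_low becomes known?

4

Round 1: (1) [dock_ready -> packed]; (8) [labeled AND hazmat_flag -> restock_request]; (10) [manifest_closed AND hazmat_flag -> priority_ship]. Adds packed, restock_request, priority_ship.
Round 2: (2) [restock_request -> insured]; (7) [restock_request AND dock_ready -> route_local]; (9) [priority_ship AND hazmat_flag -> split_shipment]; (11) [restock_request -> shipped]. Adds insured, route_local, split_shipment, shipped.
Round 3: (4) [route_local AND split_shipment -> fragile_item]. Adds fragile_item.
Round 4: (5) [labeled AND fragile_item -> stock_low]. Adds stock_low.
stock_low first appears in round 4.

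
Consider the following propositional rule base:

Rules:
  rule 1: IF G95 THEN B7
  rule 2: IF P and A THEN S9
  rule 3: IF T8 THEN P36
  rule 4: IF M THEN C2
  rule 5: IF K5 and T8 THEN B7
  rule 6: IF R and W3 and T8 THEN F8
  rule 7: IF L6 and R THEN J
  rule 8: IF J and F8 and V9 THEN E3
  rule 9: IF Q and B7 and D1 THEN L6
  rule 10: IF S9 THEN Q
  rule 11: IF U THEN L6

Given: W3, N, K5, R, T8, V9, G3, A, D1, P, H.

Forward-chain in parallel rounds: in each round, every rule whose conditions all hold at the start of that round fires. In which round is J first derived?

4

Round 1 — rule 2, rule 3, rule 5, rule 6, derive S9, P36, B7, F8.
Round 2 — rule 10, derive Q.
Round 3 — rule 9, derive L6.
Round 4 — rule 7, derive J.
J first appears in round 4.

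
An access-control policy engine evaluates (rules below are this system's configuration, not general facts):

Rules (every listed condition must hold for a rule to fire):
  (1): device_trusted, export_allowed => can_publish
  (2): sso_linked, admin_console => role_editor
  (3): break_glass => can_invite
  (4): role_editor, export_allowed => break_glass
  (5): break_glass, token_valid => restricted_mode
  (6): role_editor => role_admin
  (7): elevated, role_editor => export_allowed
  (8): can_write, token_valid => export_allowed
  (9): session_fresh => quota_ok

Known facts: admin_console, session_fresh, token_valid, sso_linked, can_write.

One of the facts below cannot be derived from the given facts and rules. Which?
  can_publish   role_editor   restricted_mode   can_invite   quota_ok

can_publish

Round 1 — (2), (8), (9), derive role_editor, export_allowed, quota_ok.
Round 2 — (4), (6), derive break_glass, role_admin.
Round 3 — (3), (5), derive can_invite, restricted_mode.
Derived: quota_ok (round 1), can_invite (round 3), restricted_mode (round 3), role_editor (round 1). can_publish never appears in any round.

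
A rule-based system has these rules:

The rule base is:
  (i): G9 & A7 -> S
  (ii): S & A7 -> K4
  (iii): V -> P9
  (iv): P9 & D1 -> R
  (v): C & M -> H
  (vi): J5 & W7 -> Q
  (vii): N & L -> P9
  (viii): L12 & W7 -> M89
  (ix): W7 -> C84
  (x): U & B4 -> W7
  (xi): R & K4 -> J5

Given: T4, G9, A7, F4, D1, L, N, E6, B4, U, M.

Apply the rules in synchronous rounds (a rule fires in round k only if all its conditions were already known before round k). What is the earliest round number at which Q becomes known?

4

[1] (i) [G9 & A7 -> S]; (vii) [N & L -> P9]; (x) [U & B4 -> W7]. ⇒ new: S, P9, W7.
[2] (ii) [S & A7 -> K4]; (iv) [P9 & D1 -> R]; (ix) [W7 -> C84]. ⇒ new: K4, R, C84.
[3] (xi) [R & K4 -> J5]. ⇒ new: J5.
[4] (vi) [J5 & W7 -> Q]. ⇒ new: Q.
Q first appears in round 4.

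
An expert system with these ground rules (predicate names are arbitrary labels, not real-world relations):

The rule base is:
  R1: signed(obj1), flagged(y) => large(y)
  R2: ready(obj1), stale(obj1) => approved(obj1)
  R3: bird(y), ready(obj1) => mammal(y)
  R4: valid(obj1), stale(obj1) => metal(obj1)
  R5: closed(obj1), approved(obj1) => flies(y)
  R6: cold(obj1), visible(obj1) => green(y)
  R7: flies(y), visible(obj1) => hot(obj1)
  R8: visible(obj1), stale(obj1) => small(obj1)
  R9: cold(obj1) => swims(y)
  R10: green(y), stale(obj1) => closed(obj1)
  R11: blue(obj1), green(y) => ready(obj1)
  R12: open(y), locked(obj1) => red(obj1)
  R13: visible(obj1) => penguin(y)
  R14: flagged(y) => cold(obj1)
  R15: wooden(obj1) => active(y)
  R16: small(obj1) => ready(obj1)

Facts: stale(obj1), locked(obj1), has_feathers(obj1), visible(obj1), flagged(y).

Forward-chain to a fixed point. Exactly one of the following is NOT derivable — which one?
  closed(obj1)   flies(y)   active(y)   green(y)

Round 1: R8 [visible(obj1), stale(obj1) => small(obj1)]; R13 [visible(obj1) => penguin(y)]; R14 [flagged(y) => cold(obj1)]. New: small(obj1), penguin(y), cold(obj1).
Round 2: R6 [cold(obj1), visible(obj1) => green(y)]; R9 [cold(obj1) => swims(y)]; R16 [small(obj1) => ready(obj1)]. New: green(y), swims(y), ready(obj1).
Round 3: R2 [ready(obj1), stale(obj1) => approved(obj1)]; R10 [green(y), stale(obj1) => closed(obj1)]. New: approved(obj1), closed(obj1).
Round 4: R5 [closed(obj1), approved(obj1) => flies(y)]. New: flies(y).
Round 5: R7 [flies(y), visible(obj1) => hot(obj1)]. New: hot(obj1).
Derived: closed(obj1) (round 3), flies(y) (round 4), green(y) (round 2). active(y) never appears in any round.

active(y)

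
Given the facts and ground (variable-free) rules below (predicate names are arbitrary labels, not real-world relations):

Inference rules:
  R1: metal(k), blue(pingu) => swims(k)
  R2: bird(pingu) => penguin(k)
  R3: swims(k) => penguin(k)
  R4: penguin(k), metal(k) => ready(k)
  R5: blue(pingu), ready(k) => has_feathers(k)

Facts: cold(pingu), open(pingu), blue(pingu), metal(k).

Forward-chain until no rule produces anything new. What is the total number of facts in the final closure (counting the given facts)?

8

Round 1: R1 [metal(k), blue(pingu) => swims(k)]. Adds swims(k).
Round 2: R3 [swims(k) => penguin(k)]. Adds penguin(k).
Round 3: R4 [penguin(k), metal(k) => ready(k)]. Adds ready(k).
Round 4: R5 [blue(pingu), ready(k) => has_feathers(k)]. Adds has_feathers(k).
Closure: {blue(pingu), cold(pingu), has_feathers(k), metal(k), open(pingu), penguin(k), ready(k), swims(k)} — 8 facts.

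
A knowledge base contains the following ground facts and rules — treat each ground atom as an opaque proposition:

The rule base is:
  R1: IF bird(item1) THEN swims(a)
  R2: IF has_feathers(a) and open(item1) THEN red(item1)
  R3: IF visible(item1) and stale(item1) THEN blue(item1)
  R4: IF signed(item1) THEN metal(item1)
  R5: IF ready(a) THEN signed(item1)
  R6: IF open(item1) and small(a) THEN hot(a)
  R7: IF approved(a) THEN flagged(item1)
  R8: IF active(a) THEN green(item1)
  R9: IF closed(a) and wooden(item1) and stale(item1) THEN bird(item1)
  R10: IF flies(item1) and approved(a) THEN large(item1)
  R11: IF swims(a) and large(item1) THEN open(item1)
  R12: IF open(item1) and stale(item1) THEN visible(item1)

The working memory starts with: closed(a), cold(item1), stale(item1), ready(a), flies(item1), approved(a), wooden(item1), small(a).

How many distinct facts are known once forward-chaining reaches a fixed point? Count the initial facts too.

18

[1] R5 [IF ready(a) THEN signed(item1)]; R7 [IF approved(a) THEN flagged(item1)]; R9 [IF closed(a) and wooden(item1) and stale(item1) THEN bird(item1)]; R10 [IF flies(item1) and approved(a) THEN large(item1)]. ⇒ new: signed(item1), flagged(item1), bird(item1), large(item1).
[2] R1 [IF bird(item1) THEN swims(a)]; R4 [IF signed(item1) THEN metal(item1)]. ⇒ new: swims(a), metal(item1).
[3] R11 [IF swims(a) and large(item1) THEN open(item1)]. ⇒ new: open(item1).
[4] R6 [IF open(item1) and small(a) THEN hot(a)]; R12 [IF open(item1) and stale(item1) THEN visible(item1)]. ⇒ new: hot(a), visible(item1).
[5] R3 [IF visible(item1) and stale(item1) THEN blue(item1)]. ⇒ new: blue(item1).
Closure: {approved(a), bird(item1), blue(item1), closed(a), cold(item1), flagged(item1), flies(item1), hot(a), large(item1), metal(item1), open(item1), ready(a), signed(item1), small(a), stale(item1), swims(a), visible(item1), wooden(item1)} — 18 facts.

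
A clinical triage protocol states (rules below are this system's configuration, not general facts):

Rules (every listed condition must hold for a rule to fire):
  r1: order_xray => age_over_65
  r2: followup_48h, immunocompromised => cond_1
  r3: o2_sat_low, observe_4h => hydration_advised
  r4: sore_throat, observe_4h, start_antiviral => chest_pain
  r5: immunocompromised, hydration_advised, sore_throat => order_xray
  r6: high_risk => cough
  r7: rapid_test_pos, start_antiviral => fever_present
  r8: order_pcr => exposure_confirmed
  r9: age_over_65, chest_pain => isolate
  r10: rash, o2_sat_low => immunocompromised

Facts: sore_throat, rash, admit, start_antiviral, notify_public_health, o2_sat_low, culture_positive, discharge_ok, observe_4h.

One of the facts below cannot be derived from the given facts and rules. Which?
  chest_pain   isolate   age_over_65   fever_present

fever_present

Round 1 fires r3, r4, r10, giving hydration_advised, chest_pain, immunocompromised.
Round 2 fires r5, giving order_xray.
Round 3 fires r1, giving age_over_65.
Round 4 fires r9, giving isolate.
Derived: isolate (round 4), age_over_65 (round 3), chest_pain (round 1). fever_present never appears in any round.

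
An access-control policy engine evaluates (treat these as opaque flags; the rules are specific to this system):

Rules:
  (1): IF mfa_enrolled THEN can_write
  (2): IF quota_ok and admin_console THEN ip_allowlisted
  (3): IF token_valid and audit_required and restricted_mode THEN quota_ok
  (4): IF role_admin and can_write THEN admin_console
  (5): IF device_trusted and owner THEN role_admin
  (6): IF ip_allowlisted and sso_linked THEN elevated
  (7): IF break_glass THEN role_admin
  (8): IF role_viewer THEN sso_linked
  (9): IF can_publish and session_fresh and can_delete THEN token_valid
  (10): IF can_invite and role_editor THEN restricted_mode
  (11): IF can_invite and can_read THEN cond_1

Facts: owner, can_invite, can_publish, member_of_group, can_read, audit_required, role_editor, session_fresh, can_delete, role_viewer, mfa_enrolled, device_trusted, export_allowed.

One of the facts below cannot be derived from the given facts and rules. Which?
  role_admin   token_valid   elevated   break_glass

break_glass

Round 1 — (1), (5), (8), (9), (10), (11), derive can_write, role_admin, sso_linked, token_valid, restricted_mode, cond_1.
Round 2 — (3), (4), derive quota_ok, admin_console.
Round 3 — (2), derive ip_allowlisted.
Round 4 — (6), derive elevated.
Derived: token_valid (round 1), elevated (round 4), role_admin (round 1). break_glass never appears in any round.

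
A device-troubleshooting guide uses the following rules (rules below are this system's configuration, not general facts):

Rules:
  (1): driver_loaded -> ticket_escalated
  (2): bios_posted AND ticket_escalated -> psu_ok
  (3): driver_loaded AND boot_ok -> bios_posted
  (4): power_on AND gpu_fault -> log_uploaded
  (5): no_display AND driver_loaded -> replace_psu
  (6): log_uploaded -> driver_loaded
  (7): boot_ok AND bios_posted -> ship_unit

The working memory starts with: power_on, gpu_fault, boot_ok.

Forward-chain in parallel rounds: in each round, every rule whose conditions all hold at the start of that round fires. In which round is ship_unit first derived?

4

Round 1: (4) [power_on AND gpu_fault -> log_uploaded]. Adds log_uploaded.
Round 2: (6) [log_uploaded -> driver_loaded]. Adds driver_loaded.
Round 3: (1) [driver_loaded -> ticket_escalated]; (3) [driver_loaded AND boot_ok -> bios_posted]. Adds ticket_escalated, bios_posted.
Round 4: (2) [bios_posted AND ticket_escalated -> psu_ok]; (7) [boot_ok AND bios_posted -> ship_unit]. Adds psu_ok, ship_unit.
ship_unit first appears in round 4.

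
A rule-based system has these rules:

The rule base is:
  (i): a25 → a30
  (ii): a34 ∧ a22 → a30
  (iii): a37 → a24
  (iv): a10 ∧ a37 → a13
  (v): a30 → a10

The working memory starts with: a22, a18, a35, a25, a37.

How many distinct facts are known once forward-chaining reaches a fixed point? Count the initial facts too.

9

Round 1 fires (i), (iii), giving a30, a24.
Round 2 fires (v), giving a10.
Round 3 fires (iv), giving a13.
Closure: {a10, a13, a18, a22, a24, a25, a30, a35, a37} — 9 facts.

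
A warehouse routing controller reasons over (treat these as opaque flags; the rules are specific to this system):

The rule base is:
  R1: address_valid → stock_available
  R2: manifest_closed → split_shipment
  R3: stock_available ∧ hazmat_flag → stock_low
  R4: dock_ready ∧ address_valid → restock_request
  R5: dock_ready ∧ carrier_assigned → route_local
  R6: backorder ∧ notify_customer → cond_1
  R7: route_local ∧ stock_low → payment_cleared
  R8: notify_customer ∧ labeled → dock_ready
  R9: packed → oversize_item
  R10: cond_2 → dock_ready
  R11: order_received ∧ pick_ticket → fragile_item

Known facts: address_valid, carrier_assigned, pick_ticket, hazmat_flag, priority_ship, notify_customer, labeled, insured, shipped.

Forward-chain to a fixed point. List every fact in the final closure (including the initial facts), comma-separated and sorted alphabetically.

Round 1: R1 [address_valid → stock_available]; R8 [notify_customer ∧ labeled → dock_ready]. New: stock_available, dock_ready.
Round 2: R3 [stock_available ∧ hazmat_flag → stock_low]; R4 [dock_ready ∧ address_valid → restock_request]; R5 [dock_ready ∧ carrier_assigned → route_local]. New: stock_low, restock_request, route_local.
Round 3: R7 [route_local ∧ stock_low → payment_cleared]. New: payment_cleared.

address_valid, carrier_assigned, dock_ready, hazmat_flag, insured, labeled, notify_customer, payment_cleared, pick_ticket, priority_ship, restock_request, route_local, shipped, stock_available, stock_low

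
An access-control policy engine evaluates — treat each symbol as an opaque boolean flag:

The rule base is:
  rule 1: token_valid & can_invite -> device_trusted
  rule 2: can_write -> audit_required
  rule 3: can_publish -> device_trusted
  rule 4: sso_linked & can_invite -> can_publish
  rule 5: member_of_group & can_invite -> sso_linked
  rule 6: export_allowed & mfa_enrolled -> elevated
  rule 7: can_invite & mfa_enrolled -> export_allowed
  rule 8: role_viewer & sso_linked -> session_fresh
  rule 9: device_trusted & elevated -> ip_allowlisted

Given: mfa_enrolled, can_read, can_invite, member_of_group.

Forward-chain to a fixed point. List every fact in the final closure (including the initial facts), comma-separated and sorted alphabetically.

Round 1: rule 5 [member_of_group & can_invite -> sso_linked]; rule 7 [can_invite & mfa_enrolled -> export_allowed]. Adds sso_linked, export_allowed.
Round 2: rule 4 [sso_linked & can_invite -> can_publish]; rule 6 [export_allowed & mfa_enrolled -> elevated]. Adds can_publish, elevated.
Round 3: rule 3 [can_publish -> device_trusted]. Adds device_trusted.
Round 4: rule 9 [device_trusted & elevated -> ip_allowlisted]. Adds ip_allowlisted.

can_invite, can_publish, can_read, device_trusted, elevated, export_allowed, ip_allowlisted, member_of_group, mfa_enrolled, sso_linked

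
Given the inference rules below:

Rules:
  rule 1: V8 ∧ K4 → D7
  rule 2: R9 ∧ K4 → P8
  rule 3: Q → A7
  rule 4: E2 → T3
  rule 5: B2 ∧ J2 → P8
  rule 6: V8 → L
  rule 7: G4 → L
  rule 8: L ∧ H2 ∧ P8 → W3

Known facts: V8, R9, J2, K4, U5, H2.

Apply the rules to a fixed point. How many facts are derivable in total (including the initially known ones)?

[1] rule 1 [V8 ∧ K4 → D7]; rule 2 [R9 ∧ K4 → P8]; rule 6 [V8 → L]. ⇒ new: D7, P8, L.
[2] rule 8 [L ∧ H2 ∧ P8 → W3]. ⇒ new: W3.
Closure: {D7, H2, J2, K4, L, P8, R9, U5, V8, W3} — 10 facts.

10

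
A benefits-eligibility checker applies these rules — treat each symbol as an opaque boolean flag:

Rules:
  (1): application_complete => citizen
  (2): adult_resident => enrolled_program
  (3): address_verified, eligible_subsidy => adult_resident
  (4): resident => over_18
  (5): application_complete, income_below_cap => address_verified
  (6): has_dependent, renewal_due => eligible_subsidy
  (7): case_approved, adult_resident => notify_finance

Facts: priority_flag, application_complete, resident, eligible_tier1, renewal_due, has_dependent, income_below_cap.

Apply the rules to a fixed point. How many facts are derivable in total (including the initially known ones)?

13

Round 1: (1) [application_complete => citizen]; (4) [resident => over_18]; (5) [application_complete, income_below_cap => address_verified]; (6) [has_dependent, renewal_due => eligible_subsidy]. New: citizen, over_18, address_verified, eligible_subsidy.
Round 2: (3) [address_verified, eligible_subsidy => adult_resident]. New: adult_resident.
Round 3: (2) [adult_resident => enrolled_program]. New: enrolled_program.
Closure: {address_verified, adult_resident, application_complete, citizen, eligible_subsidy, eligible_tier1, enrolled_program, has_dependent, income_below_cap, over_18, priority_flag, renewal_due, resident} — 13 facts.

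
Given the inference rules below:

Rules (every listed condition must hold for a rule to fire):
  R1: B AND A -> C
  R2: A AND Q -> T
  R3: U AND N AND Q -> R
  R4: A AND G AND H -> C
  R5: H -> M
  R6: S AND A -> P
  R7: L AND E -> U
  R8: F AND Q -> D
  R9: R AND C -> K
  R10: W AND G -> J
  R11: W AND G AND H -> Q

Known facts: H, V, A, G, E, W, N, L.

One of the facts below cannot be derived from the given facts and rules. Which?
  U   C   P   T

Round 1: R4 [A AND G AND H -> C]; R5 [H -> M]; R7 [L AND E -> U]; R10 [W AND G -> J]; R11 [W AND G AND H -> Q]. New: C, M, U, J, Q.
Round 2: R2 [A AND Q -> T]; R3 [U AND N AND Q -> R]. New: T, R.
Round 3: R9 [R AND C -> K]. New: K.
Derived: U (round 1), T (round 2), C (round 1). P never appears in any round.

P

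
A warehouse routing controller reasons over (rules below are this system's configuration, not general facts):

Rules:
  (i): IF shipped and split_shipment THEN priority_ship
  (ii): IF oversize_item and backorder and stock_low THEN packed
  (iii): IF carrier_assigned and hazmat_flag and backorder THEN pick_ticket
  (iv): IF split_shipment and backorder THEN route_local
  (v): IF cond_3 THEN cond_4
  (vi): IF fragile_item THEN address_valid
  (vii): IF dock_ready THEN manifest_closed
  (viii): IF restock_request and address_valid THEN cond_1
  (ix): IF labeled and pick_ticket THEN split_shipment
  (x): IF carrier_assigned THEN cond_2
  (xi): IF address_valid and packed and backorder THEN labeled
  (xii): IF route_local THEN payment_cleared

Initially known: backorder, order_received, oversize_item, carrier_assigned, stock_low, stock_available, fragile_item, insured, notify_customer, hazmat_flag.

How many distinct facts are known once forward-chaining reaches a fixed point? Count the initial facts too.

18

[1] (ii) [IF oversize_item and backorder and stock_low THEN packed]; (iii) [IF carrier_assigned and hazmat_flag and backorder THEN pick_ticket]; (vi) [IF fragile_item THEN address_valid]; (x) [IF carrier_assigned THEN cond_2]. ⇒ new: packed, pick_ticket, address_valid, cond_2.
[2] (xi) [IF address_valid and packed and backorder THEN labeled]. ⇒ new: labeled.
[3] (ix) [IF labeled and pick_ticket THEN split_shipment]. ⇒ new: split_shipment.
[4] (iv) [IF split_shipment and backorder THEN route_local]. ⇒ new: route_local.
[5] (xii) [IF route_local THEN payment_cleared]. ⇒ new: payment_cleared.
Closure: {address_valid, backorder, carrier_assigned, cond_2, fragile_item, hazmat_flag, insured, labeled, notify_customer, order_received, oversize_item, packed, payment_cleared, pick_ticket, route_local, split_shipment, stock_available, stock_low} — 18 facts.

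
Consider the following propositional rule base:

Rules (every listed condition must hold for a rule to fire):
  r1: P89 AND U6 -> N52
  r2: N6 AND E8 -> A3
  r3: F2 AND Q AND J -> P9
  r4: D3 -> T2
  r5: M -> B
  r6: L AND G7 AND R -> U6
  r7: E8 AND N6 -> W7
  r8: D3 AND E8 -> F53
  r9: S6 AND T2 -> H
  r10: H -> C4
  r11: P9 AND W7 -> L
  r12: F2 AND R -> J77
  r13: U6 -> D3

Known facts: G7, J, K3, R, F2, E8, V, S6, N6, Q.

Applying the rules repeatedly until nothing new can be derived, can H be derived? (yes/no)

yes

Round 1: r2 [N6 AND E8 -> A3]; r3 [F2 AND Q AND J -> P9]; r7 [E8 AND N6 -> W7]; r12 [F2 AND R -> J77]. New: A3, P9, W7, J77.
Round 2: r11 [P9 AND W7 -> L]. New: L.
Round 3: r6 [L AND G7 AND R -> U6]. New: U6.
Round 4: r13 [U6 -> D3]. New: D3.
Round 5: r4 [D3 -> T2]; r8 [D3 AND E8 -> F53]. New: T2, F53.
Round 6: r9 [S6 AND T2 -> H]. New: H.
Round 7: r10 [H -> C4]. New: C4.
H appears in round 6, so it is derivable.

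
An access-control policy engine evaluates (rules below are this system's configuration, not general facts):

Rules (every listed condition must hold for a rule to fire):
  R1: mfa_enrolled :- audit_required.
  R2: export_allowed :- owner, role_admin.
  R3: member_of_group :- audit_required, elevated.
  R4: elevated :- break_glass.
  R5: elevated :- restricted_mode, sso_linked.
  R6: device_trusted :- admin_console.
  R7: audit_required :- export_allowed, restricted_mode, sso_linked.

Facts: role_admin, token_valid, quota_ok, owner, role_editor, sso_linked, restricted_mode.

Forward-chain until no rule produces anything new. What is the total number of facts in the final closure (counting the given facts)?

12

Round 1 — R2, R5, derive export_allowed, elevated.
Round 2 — R7, derive audit_required.
Round 3 — R1, R3, derive mfa_enrolled, member_of_group.
Closure: {audit_required, elevated, export_allowed, member_of_group, mfa_enrolled, owner, quota_ok, restricted_mode, role_admin, role_editor, sso_linked, token_valid} — 12 facts.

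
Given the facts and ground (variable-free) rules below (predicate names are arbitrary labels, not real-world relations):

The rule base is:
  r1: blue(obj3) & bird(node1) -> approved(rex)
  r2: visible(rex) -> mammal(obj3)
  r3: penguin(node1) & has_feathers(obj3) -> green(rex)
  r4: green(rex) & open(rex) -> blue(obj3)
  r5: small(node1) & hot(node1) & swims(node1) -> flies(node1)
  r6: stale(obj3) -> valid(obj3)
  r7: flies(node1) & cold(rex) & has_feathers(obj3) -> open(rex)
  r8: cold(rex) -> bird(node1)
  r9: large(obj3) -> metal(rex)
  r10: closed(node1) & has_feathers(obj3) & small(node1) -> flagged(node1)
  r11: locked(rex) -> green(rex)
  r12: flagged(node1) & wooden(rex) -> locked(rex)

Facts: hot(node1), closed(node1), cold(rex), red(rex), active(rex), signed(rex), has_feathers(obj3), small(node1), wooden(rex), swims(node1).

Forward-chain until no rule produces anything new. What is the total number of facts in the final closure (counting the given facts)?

Round 1: r5 [small(node1) & hot(node1) & swims(node1) -> flies(node1)]; r8 [cold(rex) -> bird(node1)]; r10 [closed(node1) & has_feathers(obj3) & small(node1) -> flagged(node1)]. New: flies(node1), bird(node1), flagged(node1).
Round 2: r7 [flies(node1) & cold(rex) & has_feathers(obj3) -> open(rex)]; r12 [flagged(node1) & wooden(rex) -> locked(rex)]. New: open(rex), locked(rex).
Round 3: r11 [locked(rex) -> green(rex)]. New: green(rex).
Round 4: r4 [green(rex) & open(rex) -> blue(obj3)]. New: blue(obj3).
Round 5: r1 [blue(obj3) & bird(node1) -> approved(rex)]. New: approved(rex).
Closure: {active(rex), approved(rex), bird(node1), blue(obj3), closed(node1), cold(rex), flagged(node1), flies(node1), green(rex), has_feathers(obj3), hot(node1), locked(rex), open(rex), red(rex), signed(rex), small(node1), swims(node1), wooden(rex)} — 18 facts.

18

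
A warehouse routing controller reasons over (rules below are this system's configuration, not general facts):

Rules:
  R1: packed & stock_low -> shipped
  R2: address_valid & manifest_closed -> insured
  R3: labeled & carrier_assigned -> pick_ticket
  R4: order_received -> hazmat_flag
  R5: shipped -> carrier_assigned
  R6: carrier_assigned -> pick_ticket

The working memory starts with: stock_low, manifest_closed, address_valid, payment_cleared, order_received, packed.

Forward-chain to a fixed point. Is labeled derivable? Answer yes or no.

no

Round 1 — R1, R2, R4, derive shipped, insured, hazmat_flag.
Round 2 — R5, derive carrier_assigned.
Round 3 — R6, derive pick_ticket.
Fixed point reached. No rule has labeled as a consequent, and it is not given.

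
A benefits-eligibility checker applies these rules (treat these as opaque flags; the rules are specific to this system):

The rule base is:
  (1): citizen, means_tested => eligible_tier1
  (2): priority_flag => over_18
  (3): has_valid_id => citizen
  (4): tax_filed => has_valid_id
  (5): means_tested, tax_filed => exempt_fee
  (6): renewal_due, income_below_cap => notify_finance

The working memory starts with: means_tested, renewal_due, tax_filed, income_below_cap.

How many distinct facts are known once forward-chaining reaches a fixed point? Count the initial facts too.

9

[1] (4) [tax_filed => has_valid_id]; (5) [means_tested, tax_filed => exempt_fee]; (6) [renewal_due, income_below_cap => notify_finance]. ⇒ new: has_valid_id, exempt_fee, notify_finance.
[2] (3) [has_valid_id => citizen]. ⇒ new: citizen.
[3] (1) [citizen, means_tested => eligible_tier1]. ⇒ new: eligible_tier1.
Closure: {citizen, eligible_tier1, exempt_fee, has_valid_id, income_below_cap, means_tested, notify_finance, renewal_due, tax_filed} — 9 facts.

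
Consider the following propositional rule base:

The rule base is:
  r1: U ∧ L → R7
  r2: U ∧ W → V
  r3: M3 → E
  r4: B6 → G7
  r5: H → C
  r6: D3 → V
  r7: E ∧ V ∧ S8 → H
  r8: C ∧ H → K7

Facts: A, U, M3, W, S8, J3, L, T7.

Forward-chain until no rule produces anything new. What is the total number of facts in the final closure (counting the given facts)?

14

Round 1 fires r1, r2, r3, giving R7, V, E.
Round 2 fires r7, giving H.
Round 3 fires r5, giving C.
Round 4 fires r8, giving K7.
Closure: {A, C, E, H, J3, K7, L, M3, R7, S8, T7, U, V, W} — 14 facts.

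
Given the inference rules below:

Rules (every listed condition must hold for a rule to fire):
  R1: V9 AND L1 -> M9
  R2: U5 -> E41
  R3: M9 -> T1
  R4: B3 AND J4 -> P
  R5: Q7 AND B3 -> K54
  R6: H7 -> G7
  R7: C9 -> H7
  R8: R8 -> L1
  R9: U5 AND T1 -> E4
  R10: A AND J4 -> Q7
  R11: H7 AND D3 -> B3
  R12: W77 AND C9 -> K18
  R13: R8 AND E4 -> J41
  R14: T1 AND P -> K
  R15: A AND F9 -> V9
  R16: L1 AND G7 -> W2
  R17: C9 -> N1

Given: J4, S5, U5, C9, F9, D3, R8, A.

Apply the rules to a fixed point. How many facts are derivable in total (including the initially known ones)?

Round 1 fires R2, R7, R8, R10, R15, R17, giving E41, H7, L1, Q7, V9, N1.
Round 2 fires R1, R6, R11, giving M9, G7, B3.
Round 3 fires R3, R4, R5, R16, giving T1, P, K54, W2.
Round 4 fires R9, R14, giving E4, K.
Round 5 fires R13, giving J41.
Closure: {A, B3, C9, D3, E4, E41, F9, G7, H7, J4, J41, K, K54, L1, M9, N1, P, Q7, R8, S5, T1, U5, V9, W2} — 24 facts.

24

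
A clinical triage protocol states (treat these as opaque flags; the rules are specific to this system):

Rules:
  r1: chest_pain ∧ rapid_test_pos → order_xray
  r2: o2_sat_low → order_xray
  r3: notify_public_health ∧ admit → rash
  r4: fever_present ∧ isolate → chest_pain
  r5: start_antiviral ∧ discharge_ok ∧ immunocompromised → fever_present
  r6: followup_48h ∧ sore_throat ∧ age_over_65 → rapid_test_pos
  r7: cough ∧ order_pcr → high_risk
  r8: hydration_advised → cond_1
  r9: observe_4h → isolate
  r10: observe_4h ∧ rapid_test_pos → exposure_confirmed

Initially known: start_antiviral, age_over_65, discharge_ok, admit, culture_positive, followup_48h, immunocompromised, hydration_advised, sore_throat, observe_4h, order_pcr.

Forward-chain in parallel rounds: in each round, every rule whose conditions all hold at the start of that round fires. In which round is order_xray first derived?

3

Round 1 — r5, r6, r8, r9, derive fever_present, rapid_test_pos, cond_1, isolate.
Round 2 — r4, r10, derive chest_pain, exposure_confirmed.
Round 3 — r1, derive order_xray.
order_xray first appears in round 3.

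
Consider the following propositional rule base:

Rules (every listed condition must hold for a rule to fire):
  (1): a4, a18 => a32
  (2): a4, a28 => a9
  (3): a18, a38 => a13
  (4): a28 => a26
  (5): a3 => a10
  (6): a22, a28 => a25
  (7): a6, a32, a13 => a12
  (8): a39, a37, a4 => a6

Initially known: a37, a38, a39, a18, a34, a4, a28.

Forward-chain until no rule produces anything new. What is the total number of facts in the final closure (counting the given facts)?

13

Round 1: (1) [a4, a18 => a32]; (2) [a4, a28 => a9]; (3) [a18, a38 => a13]; (4) [a28 => a26]; (8) [a39, a37, a4 => a6]. Adds a32, a9, a13, a26, a6.
Round 2: (7) [a6, a32, a13 => a12]. Adds a12.
Closure: {a12, a13, a18, a26, a28, a32, a34, a37, a38, a39, a4, a6, a9} — 13 facts.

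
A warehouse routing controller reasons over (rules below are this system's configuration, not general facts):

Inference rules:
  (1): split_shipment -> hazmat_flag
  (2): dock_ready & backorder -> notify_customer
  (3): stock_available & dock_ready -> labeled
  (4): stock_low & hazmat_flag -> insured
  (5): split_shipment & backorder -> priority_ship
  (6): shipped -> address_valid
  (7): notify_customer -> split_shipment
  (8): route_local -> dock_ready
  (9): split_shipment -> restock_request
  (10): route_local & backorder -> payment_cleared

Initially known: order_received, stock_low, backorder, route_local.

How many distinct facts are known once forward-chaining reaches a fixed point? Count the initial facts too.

12

Round 1 fires (8), (10), giving dock_ready, payment_cleared.
Round 2 fires (2), giving notify_customer.
Round 3 fires (7), giving split_shipment.
Round 4 fires (1), (5), (9), giving hazmat_flag, priority_ship, restock_request.
Round 5 fires (4), giving insured.
Closure: {backorder, dock_ready, hazmat_flag, insured, notify_customer, order_received, payment_cleared, priority_ship, restock_request, route_local, split_shipment, stock_low} — 12 facts.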